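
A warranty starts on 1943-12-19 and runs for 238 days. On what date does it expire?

August 13, 1944

Advancing 238 days from December 19, 1943.
December has 31 days, so 31 − 19 = 12 days remain after December 19, 1943; 238 − 12 = 226 left.
January 1944 has 31 days: 226 − 31 = 195 left.
February 1944 has 29 days (1944 is a leap year): 195 − 29 = 166 left.
March 1944 has 31 days: 166 − 31 = 135 left.
April 1944 has 30 days: 135 − 30 = 105 left.
May 1944 has 31 days: 105 − 31 = 74 left.
June 1944 has 30 days: 74 − 30 = 44 left.
July 1944 has 31 days: 44 − 31 = 13 left.
13 days into August 1944 → August 13, 1944.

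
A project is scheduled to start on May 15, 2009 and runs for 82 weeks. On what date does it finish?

December 10, 2010

Adding 82 weeks = 574 days from May 15, 2009.
May has 31 days, so 31 − 15 = 16 days remain after May 15, 2009; 574 − 16 = 558 left.
June 2009 has 30 days: 558 − 30 = 528 left.
July 2009 has 31 days: 528 − 31 = 497 left.
August 2009 has 31 days: 497 − 31 = 466 left.
September 2009 has 30 days: 466 − 30 = 436 left.
October 2009 has 31 days: 436 − 31 = 405 left.
November 2009 has 30 days: 405 − 30 = 375 left.
December 2009 has 31 days: 375 − 31 = 344 left.
January 2010 has 31 days: 344 − 31 = 313 left.
February 2010 has 28 days (2010 is not a leap year): 313 − 28 = 285 left.
March 2010 has 31 days: 285 − 31 = 254 left.
April 2010 has 30 days: 254 − 30 = 224 left.
May 2010 has 31 days: 224 − 31 = 193 left.
June 2010 has 30 days: 193 − 30 = 163 left.
July 2010 has 31 days: 163 − 31 = 132 left.
August 2010 has 31 days: 132 − 31 = 101 left.
September 2010 has 30 days: 101 − 30 = 71 left.
October 2010 has 31 days: 71 − 31 = 40 left.
November 2010 has 30 days: 40 − 30 = 10 left.
10 days into December 2010 → December 10, 2010.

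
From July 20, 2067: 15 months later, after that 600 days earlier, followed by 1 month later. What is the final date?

Adding 15 months from July 20, 2067:
month 7 + 15 = 22, which is month 10 of year 2068 → October 2068.
Day 20 is valid in October, giving October 20, 2068.
Counting back 600 days from October 20, 2068:
Going back 20 days from October 20, 2068 reaches the end of the previous month; 600 − 20 = 580 left.
September 2068 has 30 days: 580 − 30 = 550 left.
August 2068 has 31 days: 550 − 31 = 519 left.
July 2068 has 31 days: 519 − 31 = 488 left.
June 2068 has 30 days: 488 − 30 = 458 left.
May 2068 has 31 days: 458 − 31 = 427 left.
April 2068 has 30 days: 427 − 30 = 397 left.
March 2068 has 31 days: 397 − 31 = 366 left.
February 2068 has 29 days (2068 is a leap year): 366 − 29 = 337 left.
January 2068 has 31 days: 337 − 31 = 306 left.
December 2067 has 31 days: 306 − 31 = 275 left.
November 2067 has 30 days: 275 − 30 = 245 left.
October 2067 has 31 days: 245 − 31 = 214 left.
September 2067 has 30 days: 214 − 30 = 184 left.
August 2067 has 31 days: 184 − 31 = 153 left.
July 2067 has 31 days: 153 − 31 = 122 left.
June 2067 has 30 days: 122 − 30 = 92 left.
May 2067 has 31 days: 92 − 31 = 61 left.
April 2067 has 30 days: 61 − 30 = 31 left.
March 2067 has 31 days: 31 − 31 = 0 left.
February 2067 has 28 days; 28 − 0 = 28 → February 28, 2067.
Advancing 1 month from February 28, 2067:
month 2 + 1 = 3 → March 2067.
Day 28 is valid in March, giving March 28, 2067.

March 28, 2067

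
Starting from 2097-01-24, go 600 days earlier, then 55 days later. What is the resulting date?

July 29, 2095

Counting back 600 days from January 24, 2097:
Going back 24 days from January 24, 2097 reaches the end of the previous month; 600 − 24 = 576 left.
December 2096 has 31 days: 576 − 31 = 545 left.
November 2096 has 30 days: 545 − 30 = 515 left.
October 2096 has 31 days: 515 − 31 = 484 left.
September 2096 has 30 days: 484 − 30 = 454 left.
August 2096 has 31 days: 454 − 31 = 423 left.
July 2096 has 31 days: 423 − 31 = 392 left.
June 2096 has 30 days: 392 − 30 = 362 left.
May 2096 has 31 days: 362 − 31 = 331 left.
April 2096 has 30 days: 331 − 30 = 301 left.
March 2096 has 31 days: 301 − 31 = 270 left.
February 2096 has 29 days (2096 is a leap year): 270 − 29 = 241 left.
January 2096 has 31 days: 241 − 31 = 210 left.
December 2095 has 31 days: 210 − 31 = 179 left.
November 2095 has 30 days: 179 − 30 = 149 left.
October 2095 has 31 days: 149 − 31 = 118 left.
September 2095 has 30 days: 118 − 30 = 88 left.
August 2095 has 31 days: 88 − 31 = 57 left.
July 2095 has 31 days: 57 − 31 = 26 left.
June 2095 has 30 days; 30 − 26 = 4 → June 4, 2095.
Counting forward 55 days from June 4, 2095:
June has 30 days, so 30 − 4 = 26 days remain after June 4, 2095; 55 − 26 = 29 left.
29 days into July 2095 → July 29, 2095.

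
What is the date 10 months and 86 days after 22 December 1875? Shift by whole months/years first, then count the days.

Advancing 10 months and 86 days from December 22, 1875: first the month/year part, then the days.
month 12 + 10 = 22, which is month 10 of year 1876 → October 1876.
Day 22 is valid in October, giving October 22, 1876.
Now add 86 days from October 22, 1876.
October has 31 days, so 31 − 22 = 9 days remain after October 22, 1876; 86 − 9 = 77 left.
November 1876 has 30 days: 77 − 30 = 47 left.
December 1876 has 31 days: 47 − 31 = 16 left.
16 days into January 1877 → January 16, 1877.

January 16, 1877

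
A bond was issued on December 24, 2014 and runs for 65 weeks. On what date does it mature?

March 23, 2016

Counting forward 65 weeks = 455 days from December 24, 2014.
December has 31 days, so 31 − 24 = 7 days remain after December 24, 2014; 455 − 7 = 448 left.
January 2015 has 31 days: 448 − 31 = 417 left.
February 2015 has 28 days (2015 is not a leap year): 417 − 28 = 389 left.
March 2015 has 31 days: 389 − 31 = 358 left.
April 2015 has 30 days: 358 − 30 = 328 left.
May 2015 has 31 days: 328 − 31 = 297 left.
June 2015 has 30 days: 297 − 30 = 267 left.
July 2015 has 31 days: 267 − 31 = 236 left.
August 2015 has 31 days: 236 − 31 = 205 left.
September 2015 has 30 days: 205 − 30 = 175 left.
October 2015 has 31 days: 175 − 31 = 144 left.
November 2015 has 30 days: 144 − 30 = 114 left.
December 2015 has 31 days: 114 − 31 = 83 left.
January 2016 has 31 days: 83 − 31 = 52 left.
February 2016 has 29 days (2016 is a leap year): 52 − 29 = 23 left.
23 days into March 2016 → March 23, 2016.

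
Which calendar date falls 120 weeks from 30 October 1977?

Counting forward 120 weeks = 840 days from October 30, 1977.
October has 31 days, so 31 − 30 = 1 day remains after October 30, 1977; 840 − 1 = 839 left.
November 1977 has 30 days: 839 − 30 = 809 left.
December 1977 has 31 days: 809 − 31 = 778 left.
January 1978 has 31 days: 778 − 31 = 747 left.
February 1978 has 28 days (1978 is not a leap year): 747 − 28 = 719 left.
March 1978 has 31 days: 719 − 31 = 688 left.
April 1978 has 30 days: 688 − 30 = 658 left.
May 1978 has 31 days: 658 − 31 = 627 left.
June 1978 has 30 days: 627 − 30 = 597 left.
July 1978 has 31 days: 597 − 31 = 566 left.
August 1978 has 31 days: 566 − 31 = 535 left.
September 1978 has 30 days: 535 − 30 = 505 left.
October 1978 has 31 days: 505 − 31 = 474 left.
November 1978 has 30 days: 474 − 30 = 444 left.
December 1978 has 31 days: 444 − 31 = 413 left.
January 1979 has 31 days: 413 − 31 = 382 left.
February 1979 has 28 days (1979 is not a leap year): 382 − 28 = 354 left.
March 1979 has 31 days: 354 − 31 = 323 left.
April 1979 has 30 days: 323 − 30 = 293 left.
May 1979 has 31 days: 293 − 31 = 262 left.
June 1979 has 30 days: 262 − 30 = 232 left.
July 1979 has 31 days: 232 − 31 = 201 left.
August 1979 has 31 days: 201 − 31 = 170 left.
September 1979 has 30 days: 170 − 30 = 140 left.
October 1979 has 31 days: 140 − 31 = 109 left.
November 1979 has 30 days: 109 − 30 = 79 left.
December 1979 has 31 days: 79 − 31 = 48 left.
January 1980 has 31 days: 48 − 31 = 17 left.
17 days into February 1980 → February 17, 1980.

February 17, 1980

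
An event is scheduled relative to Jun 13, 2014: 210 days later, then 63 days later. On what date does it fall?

March 13, 2015

Advancing 210 days from June 13, 2014:
June has 30 days, so 30 − 13 = 17 days remain after June 13, 2014; 210 − 17 = 193 left.
July 2014 has 31 days: 193 − 31 = 162 left.
August 2014 has 31 days: 162 − 31 = 131 left.
September 2014 has 30 days: 131 − 30 = 101 left.
October 2014 has 31 days: 101 − 31 = 70 left.
November 2014 has 30 days: 70 − 30 = 40 left.
December 2014 has 31 days: 40 − 31 = 9 left.
9 days into January 2015 → January 9, 2015.
Adding 63 days from January 9, 2015:
January has 31 days, so 31 − 9 = 22 days remain after January 9, 2015; 63 − 22 = 41 left.
February 2015 has 28 days (2015 is not a leap year): 41 − 28 = 13 left.
13 days into March 2015 → March 13, 2015.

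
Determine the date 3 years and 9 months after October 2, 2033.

July 2, 2037

Adding 3 years and 9 months from October 2, 2033.
+3 years → 2036; month 10 + 9 = 19, which is month 7 of year 2037 → July 2037.
Day 2 is valid in July, giving July 2, 2037.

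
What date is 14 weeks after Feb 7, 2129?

Adding 14 weeks = 98 days from February 7, 2129.
February has 28 days, so 28 − 7 = 21 days remain after February 7, 2129; 98 − 21 = 77 left.
March 2129 has 31 days: 77 − 31 = 46 left.
April 2129 has 30 days: 46 − 30 = 16 left.
16 days into May 2129 → May 16, 2129.

May 16, 2129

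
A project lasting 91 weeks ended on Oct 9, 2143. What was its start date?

January 10, 2142

Going back 91 weeks = 637 days from October 9, 2143.
Going back 9 days from October 9, 2143 reaches the end of the previous month; 637 − 9 = 628 left.
September 2143 has 30 days: 628 − 30 = 598 left.
August 2143 has 31 days: 598 − 31 = 567 left.
July 2143 has 31 days: 567 − 31 = 536 left.
June 2143 has 30 days: 536 − 30 = 506 left.
May 2143 has 31 days: 506 − 31 = 475 left.
April 2143 has 30 days: 475 − 30 = 445 left.
March 2143 has 31 days: 445 − 31 = 414 left.
February 2143 has 28 days (2143 is not a leap year): 414 − 28 = 386 left.
January 2143 has 31 days: 386 − 31 = 355 left.
December 2142 has 31 days: 355 − 31 = 324 left.
November 2142 has 30 days: 324 − 30 = 294 left.
October 2142 has 31 days: 294 − 31 = 263 left.
September 2142 has 30 days: 263 − 30 = 233 left.
August 2142 has 31 days: 233 − 31 = 202 left.
July 2142 has 31 days: 202 − 31 = 171 left.
June 2142 has 30 days: 171 − 30 = 141 left.
May 2142 has 31 days: 141 − 31 = 110 left.
April 2142 has 30 days: 110 − 30 = 80 left.
March 2142 has 31 days: 80 − 31 = 49 left.
February 2142 has 28 days (2142 is not a leap year): 49 − 28 = 21 left.
January 2142 has 31 days; 31 − 21 = 10 → January 10, 2142.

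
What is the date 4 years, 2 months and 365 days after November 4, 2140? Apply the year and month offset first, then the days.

Advancing 4 years, 2 months and 365 days from November 4, 2140: first the month/year part, then the days.
+4 years → 2144; month 11 + 2 = 13, which is month 1 of year 2145 → January 2145.
Day 4 is valid in January, giving January 4, 2145.
Now add 365 days from January 4, 2145.
January has 31 days, so 31 − 4 = 27 days remain after January 4, 2145; 365 − 27 = 338 left.
February 2145 has 28 days (2145 is not a leap year): 338 − 28 = 310 left.
March 2145 has 31 days: 310 − 31 = 279 left.
April 2145 has 30 days: 279 − 30 = 249 left.
May 2145 has 31 days: 249 − 31 = 218 left.
June 2145 has 30 days: 218 − 30 = 188 left.
July 2145 has 31 days: 188 − 31 = 157 left.
August 2145 has 31 days: 157 − 31 = 126 left.
September 2145 has 30 days: 126 − 30 = 96 left.
October 2145 has 31 days: 96 − 31 = 65 left.
November 2145 has 30 days: 65 − 30 = 35 left.
December 2145 has 31 days: 35 − 31 = 4 left.
4 days into January 2146 → January 4, 2146.

January 4, 2146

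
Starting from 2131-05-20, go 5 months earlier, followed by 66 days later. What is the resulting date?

Counting back 5 months from May 20, 2131:
month 5 − 5 = 0, which is month 12 of year 2130 → December 2130.
Day 20 is valid in December, giving December 20, 2130.
Counting forward 66 days from December 20, 2130:
December has 31 days, so 31 − 20 = 11 days remain after December 20, 2130; 66 − 11 = 55 left.
January 2131 has 31 days: 55 − 31 = 24 left.
24 days into February 2131 → February 24, 2131.

February 24, 2131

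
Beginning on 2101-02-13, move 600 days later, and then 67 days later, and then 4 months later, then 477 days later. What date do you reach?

Adding 600 days from February 13, 2101:
February has 28 days, so 28 − 13 = 15 days remain after February 13, 2101; 600 − 15 = 585 left.
March 2101 has 31 days: 585 − 31 = 554 left.
April 2101 has 30 days: 554 − 30 = 524 left.
May 2101 has 31 days: 524 − 31 = 493 left.
June 2101 has 30 days: 493 − 30 = 463 left.
July 2101 has 31 days: 463 − 31 = 432 left.
August 2101 has 31 days: 432 − 31 = 401 left.
September 2101 has 30 days: 401 − 30 = 371 left.
October 2101 has 31 days: 371 − 31 = 340 left.
November 2101 has 30 days: 340 − 30 = 310 left.
December 2101 has 31 days: 310 − 31 = 279 left.
January 2102 has 31 days: 279 − 31 = 248 left.
February 2102 has 28 days (2102 is not a leap year): 248 − 28 = 220 left.
March 2102 has 31 days: 220 − 31 = 189 left.
April 2102 has 30 days: 189 − 30 = 159 left.
May 2102 has 31 days: 159 − 31 = 128 left.
June 2102 has 30 days: 128 − 30 = 98 left.
July 2102 has 31 days: 98 − 31 = 67 left.
August 2102 has 31 days: 67 − 31 = 36 left.
September 2102 has 30 days: 36 − 30 = 6 left.
6 days into October 2102 → October 6, 2102.
Advancing 67 days from October 6, 2102:
October has 31 days, so 31 − 6 = 25 days remain after October 6, 2102; 67 − 25 = 42 left.
November 2102 has 30 days: 42 − 30 = 12 left.
12 days into December 2102 → December 12, 2102.
Adding 4 months from December 12, 2102:
month 12 + 4 = 16, which is month 4 of year 2103 → April 2103.
Day 12 is valid in April, giving April 12, 2103.
Adding 477 days from April 12, 2103:
April has 30 days, so 30 − 12 = 18 days remain after April 12, 2103; 477 − 18 = 459 left.
May 2103 has 31 days: 459 − 31 = 428 left.
June 2103 has 30 days: 428 − 30 = 398 left.
July 2103 has 31 days: 398 − 31 = 367 left.
August 2103 has 31 days: 367 − 31 = 336 left.
September 2103 has 30 days: 336 − 30 = 306 left.
October 2103 has 31 days: 306 − 31 = 275 left.
November 2103 has 30 days: 275 − 30 = 245 left.
December 2103 has 31 days: 245 − 31 = 214 left.
January 2104 has 31 days: 214 − 31 = 183 left.
February 2104 has 29 days (2104 is a leap year): 183 − 29 = 154 left.
March 2104 has 31 days: 154 − 31 = 123 left.
April 2104 has 30 days: 123 − 30 = 93 left.
May 2104 has 31 days: 93 − 31 = 62 left.
June 2104 has 30 days: 62 − 30 = 32 left.
July 2104 has 31 days: 32 − 31 = 1 left.
1 day into August 2104 → August 1, 2104.

August 1, 2104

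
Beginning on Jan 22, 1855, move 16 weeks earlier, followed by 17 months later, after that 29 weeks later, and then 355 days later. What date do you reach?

September 11, 1857

Subtracting 16 weeks (= 112 days) from January 22, 1855:
Going back 22 days from January 22, 1855 reaches the end of the previous month; 112 − 22 = 90 left.
December 1854 has 31 days: 90 − 31 = 59 left.
November 1854 has 30 days: 59 − 30 = 29 left.
October 1854 has 31 days; 31 − 29 = 2 → October 2, 1854.
Counting forward 17 months from October 2, 1854:
month 10 + 17 = 27, which is month 3 of year 1856 → March 1856.
Day 2 is valid in March, giving March 2, 1856.
Advancing 29 weeks (= 203 days) from March 2, 1856:
March has 31 days, so 31 − 2 = 29 days remain after March 2, 1856; 203 − 29 = 174 left.
April 1856 has 30 days: 174 − 30 = 144 left.
May 1856 has 31 days: 144 − 31 = 113 left.
June 1856 has 30 days: 113 − 30 = 83 left.
July 1856 has 31 days: 83 − 31 = 52 left.
August 1856 has 31 days: 52 − 31 = 21 left.
21 days into September 1856 → September 21, 1856.
Advancing 355 days from September 21, 1856:
September has 30 days, so 30 − 21 = 9 days remain after September 21, 1856; 355 − 9 = 346 left.
October 1856 has 31 days: 346 − 31 = 315 left.
November 1856 has 30 days: 315 − 30 = 285 left.
December 1856 has 31 days: 285 − 31 = 254 left.
January 1857 has 31 days: 254 − 31 = 223 left.
February 1857 has 28 days (1857 is not a leap year): 223 − 28 = 195 left.
March 1857 has 31 days: 195 − 31 = 164 left.
April 1857 has 30 days: 164 − 30 = 134 left.
May 1857 has 31 days: 134 − 31 = 103 left.
June 1857 has 30 days: 103 − 30 = 73 left.
July 1857 has 31 days: 73 − 31 = 42 left.
August 1857 has 31 days: 42 − 31 = 11 left.
11 days into September 1857 → September 11, 1857.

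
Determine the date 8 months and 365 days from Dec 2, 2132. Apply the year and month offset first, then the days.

Counting forward 8 months and 365 days from December 2, 2132: first the month/year part, then the days.
month 12 + 8 = 20, which is month 8 of year 2133 → August 2133.
Day 2 is valid in August, giving August 2, 2133.
Now add 365 days from August 2, 2133.
August has 31 days, so 31 − 2 = 29 days remain after August 2, 2133; 365 − 29 = 336 left.
September 2133 has 30 days: 336 − 30 = 306 left.
October 2133 has 31 days: 306 − 31 = 275 left.
November 2133 has 30 days: 275 − 30 = 245 left.
December 2133 has 31 days: 245 − 31 = 214 left.
January 2134 has 31 days: 214 − 31 = 183 left.
February 2134 has 28 days (2134 is not a leap year): 183 − 28 = 155 left.
March 2134 has 31 days: 155 − 31 = 124 left.
April 2134 has 30 days: 124 − 30 = 94 left.
May 2134 has 31 days: 94 − 31 = 63 left.
June 2134 has 30 days: 63 − 30 = 33 left.
July 2134 has 31 days: 33 − 31 = 2 left.
2 days into August 2134 → August 2, 2134.

August 2, 2134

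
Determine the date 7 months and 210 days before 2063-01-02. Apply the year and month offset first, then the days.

Subtracting 7 months and 210 days from January 2, 2063: first the month/year part, then the days.
month 1 − 7 = -6, which is month 6 of year 2062 → June 2062.
Day 2 is valid in June, giving June 2, 2062.
Now subtract 210 days from June 2, 2062.
Going back 2 days from June 2, 2062 reaches the end of the previous month; 210 − 2 = 208 left.
May 2062 has 31 days: 208 − 31 = 177 left.
April 2062 has 30 days: 177 − 30 = 147 left.
March 2062 has 31 days: 147 − 31 = 116 left.
February 2062 has 28 days (2062 is not a leap year): 116 − 28 = 88 left.
January 2062 has 31 days: 88 − 31 = 57 left.
December 2061 has 31 days: 57 − 31 = 26 left.
November 2061 has 30 days; 30 − 26 = 4 → November 4, 2061.

November 4, 2061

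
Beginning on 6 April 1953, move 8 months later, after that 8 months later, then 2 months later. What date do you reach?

Counting forward 8 months from April 6, 1953:
month 4 + 8 = 12 → December 1953.
Day 6 is valid in December, giving December 6, 1953.
Advancing 8 months from December 6, 1953:
month 12 + 8 = 20, which is month 8 of year 1954 → August 1954.
Day 6 is valid in August, giving August 6, 1954.
Advancing 2 months from August 6, 1954:
month 8 + 2 = 10 → October 1954.
Day 6 is valid in October, giving October 6, 1954.

October 6, 1954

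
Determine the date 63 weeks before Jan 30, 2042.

November 15, 2040

Counting back 63 weeks = 441 days from January 30, 2042.
Going back 30 days from January 30, 2042 reaches the end of the previous month; 441 − 30 = 411 left.
December 2041 has 31 days: 411 − 31 = 380 left.
November 2041 has 30 days: 380 − 30 = 350 left.
October 2041 has 31 days: 350 − 31 = 319 left.
September 2041 has 30 days: 319 − 30 = 289 left.
August 2041 has 31 days: 289 − 31 = 258 left.
July 2041 has 31 days: 258 − 31 = 227 left.
June 2041 has 30 days: 227 − 30 = 197 left.
May 2041 has 31 days: 197 − 31 = 166 left.
April 2041 has 30 days: 166 − 30 = 136 left.
March 2041 has 31 days: 136 − 31 = 105 left.
February 2041 has 28 days (2041 is not a leap year): 105 − 28 = 77 left.
January 2041 has 31 days: 77 − 31 = 46 left.
December 2040 has 31 days: 46 − 31 = 15 left.
November 2040 has 30 days; 30 − 15 = 15 → November 15, 2040.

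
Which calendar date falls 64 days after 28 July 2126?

September 30, 2126

Advancing 64 days from July 28, 2126.
July has 31 days, so 31 − 28 = 3 days remain after July 28, 2126; 64 − 3 = 61 left.
August 2126 has 31 days: 61 − 31 = 30 left.
30 days into September 2126 → September 30, 2126.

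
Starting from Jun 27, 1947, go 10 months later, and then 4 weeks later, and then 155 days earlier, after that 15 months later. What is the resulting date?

March 22, 1949

Advancing 10 months from June 27, 1947:
month 6 + 10 = 16, which is month 4 of year 1948 → April 1948.
Day 27 is valid in April, giving April 27, 1948.
Counting forward 4 weeks (= 28 days) from April 27, 1948:
April has 30 days, so 30 − 27 = 3 days remain after April 27, 1948; 28 − 3 = 25 left.
25 days into May 1948 → May 25, 1948.
Counting back 155 days from May 25, 1948:
Going back 25 days from May 25, 1948 reaches the end of the previous month; 155 − 25 = 130 left.
April 1948 has 30 days: 130 − 30 = 100 left.
March 1948 has 31 days: 100 − 31 = 69 left.
February 1948 has 29 days (1948 is a leap year): 69 − 29 = 40 left.
January 1948 has 31 days: 40 − 31 = 9 left.
December 1947 has 31 days; 31 − 9 = 22 → December 22, 1947.
Advancing 15 months from December 22, 1947:
month 12 + 15 = 27, which is month 3 of year 1949 → March 1949.
Day 22 is valid in March, giving March 22, 1949.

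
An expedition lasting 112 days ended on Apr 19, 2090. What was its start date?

December 28, 2089

Subtracting 112 days from April 19, 2090.
Going back 19 days from April 19, 2090 reaches the end of the previous month; 112 − 19 = 93 left.
March 2090 has 31 days: 93 − 31 = 62 left.
February 2090 has 28 days (2090 is not a leap year): 62 − 28 = 34 left.
January 2090 has 31 days: 34 − 31 = 3 left.
December 2089 has 31 days; 31 − 3 = 28 → December 28, 2089.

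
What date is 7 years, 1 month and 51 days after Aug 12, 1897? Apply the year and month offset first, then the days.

Advancing 7 years, 1 month and 51 days from August 12, 1897: first the month/year part, then the days.
+7 years → 1904; month 8 + 1 = 9 → September 1904.
Day 12 is valid in September, giving September 12, 1904.
Now add 51 days from September 12, 1904.
September has 30 days, so 30 − 12 = 18 days remain after September 12, 1904; 51 − 18 = 33 left.
October 1904 has 31 days: 33 − 31 = 2 left.
2 days into November 1904 → November 2, 1904.

November 2, 1904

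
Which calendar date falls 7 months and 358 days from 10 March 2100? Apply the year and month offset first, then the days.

October 3, 2101

Counting forward 7 months and 358 days from March 10, 2100: first the month/year part, then the days.
month 3 + 7 = 10 → October 2100.
Day 10 is valid in October, giving October 10, 2100.
Now add 358 days from October 10, 2100.
October has 31 days, so 31 − 10 = 21 days remain after October 10, 2100; 358 − 21 = 337 left.
November 2100 has 30 days: 337 − 30 = 307 left.
December 2100 has 31 days: 307 − 31 = 276 left.
January 2101 has 31 days: 276 − 31 = 245 left.
February 2101 has 28 days (2101 is not a leap year): 245 − 28 = 217 left.
March 2101 has 31 days: 217 − 31 = 186 left.
April 2101 has 30 days: 186 − 30 = 156 left.
May 2101 has 31 days: 156 − 31 = 125 left.
June 2101 has 30 days: 125 − 30 = 95 left.
July 2101 has 31 days: 95 − 31 = 64 left.
August 2101 has 31 days: 64 − 31 = 33 left.
September 2101 has 30 days: 33 − 30 = 3 left.
3 days into October 2101 → October 3, 2101.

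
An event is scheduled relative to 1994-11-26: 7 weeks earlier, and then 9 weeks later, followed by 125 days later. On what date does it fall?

April 14, 1995

Going back 7 weeks (= 49 days) from November 26, 1994:
Going back 26 days from November 26, 1994 reaches the end of the previous month; 49 − 26 = 23 left.
October 1994 has 31 days; 31 − 23 = 8 → October 8, 1994.
Adding 9 weeks (= 63 days) from October 8, 1994:
October has 31 days, so 31 − 8 = 23 days remain after October 8, 1994; 63 − 23 = 40 left.
November 1994 has 30 days: 40 − 30 = 10 left.
10 days into December 1994 → December 10, 1994.
Adding 125 days from December 10, 1994:
December has 31 days, so 31 − 10 = 21 days remain after December 10, 1994; 125 − 21 = 104 left.
January 1995 has 31 days: 104 − 31 = 73 left.
February 1995 has 28 days (1995 is not a leap year): 73 − 28 = 45 left.
March 1995 has 31 days: 45 − 31 = 14 left.
14 days into April 1995 → April 14, 1995.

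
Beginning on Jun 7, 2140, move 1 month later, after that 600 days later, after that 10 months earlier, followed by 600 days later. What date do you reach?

December 18, 2142

Advancing 1 month from June 7, 2140:
month 6 + 1 = 7 → July 2140.
Day 7 is valid in July, giving July 7, 2140.
Counting forward 600 days from July 7, 2140:
July has 31 days, so 31 − 7 = 24 days remain after July 7, 2140; 600 − 24 = 576 left.
August 2140 has 31 days: 576 − 31 = 545 left.
September 2140 has 30 days: 545 − 30 = 515 left.
October 2140 has 31 days: 515 − 31 = 484 left.
November 2140 has 30 days: 484 − 30 = 454 left.
December 2140 has 31 days: 454 − 31 = 423 left.
January 2141 has 31 days: 423 − 31 = 392 left.
February 2141 has 28 days (2141 is not a leap year): 392 − 28 = 364 left.
March 2141 has 31 days: 364 − 31 = 333 left.
April 2141 has 30 days: 333 − 30 = 303 left.
May 2141 has 31 days: 303 − 31 = 272 left.
June 2141 has 30 days: 272 − 30 = 242 left.
July 2141 has 31 days: 242 − 31 = 211 left.
August 2141 has 31 days: 211 − 31 = 180 left.
September 2141 has 30 days: 180 − 30 = 150 left.
October 2141 has 31 days: 150 − 31 = 119 left.
November 2141 has 30 days: 119 − 30 = 89 left.
December 2141 has 31 days: 89 − 31 = 58 left.
January 2142 has 31 days: 58 − 31 = 27 left.
27 days into February 2142 → February 27, 2142.
Subtracting 10 months from February 27, 2142:
month 2 − 10 = -8, which is month 4 of year 2141 → April 2141.
Day 27 is valid in April, giving April 27, 2141.
Advancing 600 days from April 27, 2141:
April has 30 days, so 30 − 27 = 3 days remain after April 27, 2141; 600 − 3 = 597 left.
May 2141 has 31 days: 597 − 31 = 566 left.
June 2141 has 30 days: 566 − 30 = 536 left.
July 2141 has 31 days: 536 − 31 = 505 left.
August 2141 has 31 days: 505 − 31 = 474 left.
September 2141 has 30 days: 474 − 30 = 444 left.
October 2141 has 31 days: 444 − 31 = 413 left.
November 2141 has 30 days: 413 − 30 = 383 left.
December 2141 has 31 days: 383 − 31 = 352 left.
January 2142 has 31 days: 352 − 31 = 321 left.
February 2142 has 28 days (2142 is not a leap year): 321 − 28 = 293 left.
March 2142 has 31 days: 293 − 31 = 262 left.
April 2142 has 30 days: 262 − 30 = 232 left.
May 2142 has 31 days: 232 − 31 = 201 left.
June 2142 has 30 days: 201 − 30 = 171 left.
July 2142 has 31 days: 171 − 31 = 140 left.
August 2142 has 31 days: 140 − 31 = 109 left.
September 2142 has 30 days: 109 − 30 = 79 left.
October 2142 has 31 days: 79 − 31 = 48 left.
November 2142 has 30 days: 48 − 30 = 18 left.
18 days into December 2142 → December 18, 2142.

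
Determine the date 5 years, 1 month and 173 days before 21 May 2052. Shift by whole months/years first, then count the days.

Subtracting 5 years, 1 month and 173 days from May 21, 2052: first the month/year part, then the days.
-5 years → 2047; month 5 − 1 = 4 → April 2047.
Day 21 is valid in April, giving April 21, 2047.
Now subtract 173 days from April 21, 2047.
Going back 21 days from April 21, 2047 reaches the end of the previous month; 173 − 21 = 152 left.
March 2047 has 31 days: 152 − 31 = 121 left.
February 2047 has 28 days (2047 is not a leap year): 121 − 28 = 93 left.
January 2047 has 31 days: 93 − 31 = 62 left.
December 2046 has 31 days: 62 − 31 = 31 left.
November 2046 has 30 days: 31 − 30 = 1 left.
October 2046 has 31 days; 31 − 1 = 30 → October 30, 2046.

October 30, 2046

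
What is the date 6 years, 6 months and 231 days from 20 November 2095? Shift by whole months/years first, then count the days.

Counting forward 6 years, 6 months and 231 days from November 20, 2095: first the month/year part, then the days.
+6 years → 2101; month 11 + 6 = 17, which is month 5 of year 2102 → May 2102.
Day 20 is valid in May, giving May 20, 2102.
Now add 231 days from May 20, 2102.
May has 31 days, so 31 − 20 = 11 days remain after May 20, 2102; 231 − 11 = 220 left.
June 2102 has 30 days: 220 − 30 = 190 left.
July 2102 has 31 days: 190 − 31 = 159 left.
August 2102 has 31 days: 159 − 31 = 128 left.
September 2102 has 30 days: 128 − 30 = 98 left.
October 2102 has 31 days: 98 − 31 = 67 left.
November 2102 has 30 days: 67 − 30 = 37 left.
December 2102 has 31 days: 37 − 31 = 6 left.
6 days into January 2103 → January 6, 2103.

January 6, 2103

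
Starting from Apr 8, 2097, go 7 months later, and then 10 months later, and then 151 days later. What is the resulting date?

Counting forward 7 months from April 8, 2097:
month 4 + 7 = 11 → November 2097.
Day 8 is valid in November, giving November 8, 2097.
Adding 10 months from November 8, 2097:
month 11 + 10 = 21, which is month 9 of year 2098 → September 2098.
Day 8 is valid in September, giving September 8, 2098.
Adding 151 days from September 8, 2098:
September has 30 days, so 30 − 8 = 22 days remain after September 8, 2098; 151 − 22 = 129 left.
October 2098 has 31 days: 129 − 31 = 98 left.
November 2098 has 30 days: 98 − 30 = 68 left.
December 2098 has 31 days: 68 − 31 = 37 left.
January 2099 has 31 days: 37 − 31 = 6 left.
6 days into February 2099 → February 6, 2099.

February 6, 2099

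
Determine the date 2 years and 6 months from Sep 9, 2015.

Counting forward 2 years and 6 months from September 9, 2015.
+2 years → 2017; month 9 + 6 = 15, which is month 3 of year 2018 → March 2018.
Day 9 is valid in March, giving March 9, 2018.

March 9, 2018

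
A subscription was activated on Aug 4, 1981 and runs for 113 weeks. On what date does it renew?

Advancing 113 weeks = 791 days from August 4, 1981.
August has 31 days, so 31 − 4 = 27 days remain after August 4, 1981; 791 − 27 = 764 left.
September 1981 has 30 days: 764 − 30 = 734 left.
October 1981 has 31 days: 734 − 31 = 703 left.
November 1981 has 30 days: 703 − 30 = 673 left.
December 1981 has 31 days: 673 − 31 = 642 left.
January 1982 has 31 days: 642 − 31 = 611 left.
February 1982 has 28 days (1982 is not a leap year): 611 − 28 = 583 left.
March 1982 has 31 days: 583 − 31 = 552 left.
April 1982 has 30 days: 552 − 30 = 522 left.
May 1982 has 31 days: 522 − 31 = 491 left.
June 1982 has 30 days: 491 − 30 = 461 left.
July 1982 has 31 days: 461 − 31 = 430 left.
August 1982 has 31 days: 430 − 31 = 399 left.
September 1982 has 30 days: 399 − 30 = 369 left.
October 1982 has 31 days: 369 − 31 = 338 left.
November 1982 has 30 days: 338 − 30 = 308 left.
December 1982 has 31 days: 308 − 31 = 277 left.
January 1983 has 31 days: 277 − 31 = 246 left.
February 1983 has 28 days (1983 is not a leap year): 246 − 28 = 218 left.
March 1983 has 31 days: 218 − 31 = 187 left.
April 1983 has 30 days: 187 − 30 = 157 left.
May 1983 has 31 days: 157 − 31 = 126 left.
June 1983 has 30 days: 126 − 30 = 96 left.
July 1983 has 31 days: 96 − 31 = 65 left.
August 1983 has 31 days: 65 − 31 = 34 left.
September 1983 has 30 days: 34 − 30 = 4 left.
4 days into October 1983 → October 4, 1983.

October 4, 1983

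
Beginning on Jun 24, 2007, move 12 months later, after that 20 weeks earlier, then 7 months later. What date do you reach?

Adding 12 months from June 24, 2007:
month 6 + 12 = 18, which is month 6 of year 2008 → June 2008.
Day 24 is valid in June, giving June 24, 2008.
Subtracting 20 weeks (= 140 days) from June 24, 2008:
Going back 24 days from June 24, 2008 reaches the end of the previous month; 140 − 24 = 116 left.
May 2008 has 31 days: 116 − 31 = 85 left.
April 2008 has 30 days: 85 − 30 = 55 left.
March 2008 has 31 days: 55 − 31 = 24 left.
February 2008 has 29 days; 29 − 24 = 5 → February 5, 2008.
Counting forward 7 months from February 5, 2008:
month 2 + 7 = 9 → September 2008.
Day 5 is valid in September, giving September 5, 2008.

September 5, 2008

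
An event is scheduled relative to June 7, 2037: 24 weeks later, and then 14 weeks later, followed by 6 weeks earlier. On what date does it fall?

Advancing 24 weeks (= 168 days) from June 7, 2037:
June has 30 days, so 30 − 7 = 23 days remain after June 7, 2037; 168 − 23 = 145 left.
July 2037 has 31 days: 145 − 31 = 114 left.
August 2037 has 31 days: 114 − 31 = 83 left.
September 2037 has 30 days: 83 − 30 = 53 left.
October 2037 has 31 days: 53 − 31 = 22 left.
22 days into November 2037 → November 22, 2037.
Advancing 14 weeks (= 98 days) from November 22, 2037:
November has 30 days, so 30 − 22 = 8 days remain after November 22, 2037; 98 − 8 = 90 left.
December 2037 has 31 days: 90 − 31 = 59 left.
January 2038 has 31 days: 59 − 31 = 28 left.
28 days into February 2038 → February 28, 2038.
Counting back 6 weeks (= 42 days) from February 28, 2038:
Going back 28 days from February 28, 2038 reaches the end of the previous month; 42 − 28 = 14 left.
January 2038 has 31 days; 31 − 14 = 17 → January 17, 2038.

January 17, 2038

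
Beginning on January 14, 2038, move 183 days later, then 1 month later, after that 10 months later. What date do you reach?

Advancing 183 days from January 14, 2038:
January has 31 days, so 31 − 14 = 17 days remain after January 14, 2038; 183 − 17 = 166 left.
February 2038 has 28 days (2038 is not a leap year): 166 − 28 = 138 left.
March 2038 has 31 days: 138 − 31 = 107 left.
April 2038 has 30 days: 107 − 30 = 77 left.
May 2038 has 31 days: 77 − 31 = 46 left.
June 2038 has 30 days: 46 − 30 = 16 left.
16 days into July 2038 → July 16, 2038.
Adding 1 month from July 16, 2038:
month 7 + 1 = 8 → August 2038.
Day 16 is valid in August, giving August 16, 2038.
Advancing 10 months from August 16, 2038:
month 8 + 10 = 18, which is month 6 of year 2039 → June 2039.
Day 16 is valid in June, giving June 16, 2039.

June 16, 2039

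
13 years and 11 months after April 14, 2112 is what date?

March 14, 2126

Advancing 13 years and 11 months from April 14, 2112.
+13 years → 2125; month 4 + 11 = 15, which is month 3 of year 2126 → March 2126.
Day 14 is valid in March, giving March 14, 2126.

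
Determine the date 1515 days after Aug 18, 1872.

October 11, 1876

Adding 1515 days from August 18, 1872.
August has 31 days, so 31 − 18 = 13 days remain after August 18, 1872; 1515 − 13 = 1502 left.
September 1872 has 30 days: 1502 − 30 = 1472 left.
October 1872 has 31 days: 1472 − 31 = 1441 left.
November 1872 has 30 days: 1441 − 30 = 1411 left.
December 1872 has 31 days: 1411 − 31 = 1380 left.
January 1873 has 31 days: 1380 − 31 = 1349 left.
February 1873 has 28 days (1873 is not a leap year): 1349 − 28 = 1321 left.
March 1873 has 31 days: 1321 − 31 = 1290 left.
April 1873 has 30 days: 1290 − 30 = 1260 left.
May 1873 has 31 days: 1260 − 31 = 1229 left.
June 1873 has 30 days: 1229 − 30 = 1199 left.
July 1873 has 31 days: 1199 − 31 = 1168 left.
August 1873 has 31 days: 1168 − 31 = 1137 left.
September 1873 has 30 days: 1137 − 30 = 1107 left.
October 1873 has 31 days: 1107 − 31 = 1076 left.
November 1873 has 30 days: 1076 − 30 = 1046 left.
December 1873 has 31 days: 1046 − 31 = 1015 left.
January 1874 has 31 days: 1015 − 31 = 984 left.
February 1874 has 28 days (1874 is not a leap year): 984 − 28 = 956 left.
March 1874 has 31 days: 956 − 31 = 925 left.
April 1874 has 30 days: 925 − 30 = 895 left.
May 1874 has 31 days: 895 − 31 = 864 left.
June 1874 has 30 days: 864 − 30 = 834 left.
July 1874 has 31 days: 834 − 31 = 803 left.
August 1874 has 31 days: 803 − 31 = 772 left.
September 1874 has 30 days: 772 − 30 = 742 left.
October 1874 has 31 days: 742 − 31 = 711 left.
November 1874 has 30 days: 711 − 30 = 681 left.
December 1874 has 31 days: 681 − 31 = 650 left.
January 1875 has 31 days: 650 − 31 = 619 left.
February 1875 has 28 days (1875 is not a leap year): 619 − 28 = 591 left.
March 1875 has 31 days: 591 − 31 = 560 left.
April 1875 has 30 days: 560 − 30 = 530 left.
May 1875 has 31 days: 530 − 31 = 499 left.
June 1875 has 30 days: 499 − 30 = 469 left.
July 1875 has 31 days: 469 − 31 = 438 left.
August 1875 has 31 days: 438 − 31 = 407 left.
September 1875 has 30 days: 407 − 30 = 377 left.
October 1875 has 31 days: 377 − 31 = 346 left.
November 1875 has 30 days: 346 − 30 = 316 left.
December 1875 has 31 days: 316 − 31 = 285 left.
January 1876 has 31 days: 285 − 31 = 254 left.
February 1876 has 29 days (1876 is a leap year): 254 − 29 = 225 left.
March 1876 has 31 days: 225 − 31 = 194 left.
April 1876 has 30 days: 194 − 30 = 164 left.
May 1876 has 31 days: 164 − 31 = 133 left.
June 1876 has 30 days: 133 − 30 = 103 left.
July 1876 has 31 days: 103 − 31 = 72 left.
August 1876 has 31 days: 72 − 31 = 41 left.
September 1876 has 30 days: 41 − 30 = 11 left.
11 days into October 1876 → October 11, 1876.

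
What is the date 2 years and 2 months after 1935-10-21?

Adding 2 years and 2 months from October 21, 1935.
+2 years → 1937; month 10 + 2 = 12 → December 1937.
Day 21 is valid in December, giving December 21, 1937.

December 21, 1937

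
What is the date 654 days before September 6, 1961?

November 22, 1959

Counting back 654 days from September 6, 1961.
Going back 6 days from September 6, 1961 reaches the end of the previous month; 654 − 6 = 648 left.
August 1961 has 31 days: 648 − 31 = 617 left.
July 1961 has 31 days: 617 − 31 = 586 left.
June 1961 has 30 days: 586 − 30 = 556 left.
May 1961 has 31 days: 556 − 31 = 525 left.
April 1961 has 30 days: 525 − 30 = 495 left.
March 1961 has 31 days: 495 − 31 = 464 left.
February 1961 has 28 days (1961 is not a leap year): 464 − 28 = 436 left.
January 1961 has 31 days: 436 − 31 = 405 left.
December 1960 has 31 days: 405 − 31 = 374 left.
November 1960 has 30 days: 374 − 30 = 344 left.
October 1960 has 31 days: 344 − 31 = 313 left.
September 1960 has 30 days: 313 − 30 = 283 left.
August 1960 has 31 days: 283 − 31 = 252 left.
July 1960 has 31 days: 252 − 31 = 221 left.
June 1960 has 30 days: 221 − 30 = 191 left.
May 1960 has 31 days: 191 − 31 = 160 left.
April 1960 has 30 days: 160 − 30 = 130 left.
March 1960 has 31 days: 130 − 31 = 99 left.
February 1960 has 29 days (1960 is a leap year): 99 − 29 = 70 left.
January 1960 has 31 days: 70 − 31 = 39 left.
December 1959 has 31 days: 39 − 31 = 8 left.
November 1959 has 30 days; 30 − 8 = 22 → November 22, 1959.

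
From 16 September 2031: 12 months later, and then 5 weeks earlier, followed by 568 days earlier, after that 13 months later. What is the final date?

Adding 12 months from September 16, 2031:
month 9 + 12 = 21, which is month 9 of year 2032 → September 2032.
Day 16 is valid in September, giving September 16, 2032.
Counting back 5 weeks (= 35 days) from September 16, 2032:
Going back 16 days from September 16, 2032 reaches the end of the previous month; 35 − 16 = 19 left.
August 2032 has 31 days; 31 − 19 = 12 → August 12, 2032.
Subtracting 568 days from August 12, 2032:
Going back 12 days from August 12, 2032 reaches the end of the previous month; 568 − 12 = 556 left.
July 2032 has 31 days: 556 − 31 = 525 left.
June 2032 has 30 days: 525 − 30 = 495 left.
May 2032 has 31 days: 495 − 31 = 464 left.
April 2032 has 30 days: 464 − 30 = 434 left.
March 2032 has 31 days: 434 − 31 = 403 left.
February 2032 has 29 days (2032 is a leap year): 403 − 29 = 374 left.
January 2032 has 31 days: 374 − 31 = 343 left.
December 2031 has 31 days: 343 − 31 = 312 left.
November 2031 has 30 days: 312 − 30 = 282 left.
October 2031 has 31 days: 282 − 31 = 251 left.
September 2031 has 30 days: 251 − 30 = 221 left.
August 2031 has 31 days: 221 − 31 = 190 left.
July 2031 has 31 days: 190 − 31 = 159 left.
June 2031 has 30 days: 159 − 30 = 129 left.
May 2031 has 31 days: 129 − 31 = 98 left.
April 2031 has 30 days: 98 − 30 = 68 left.
March 2031 has 31 days: 68 − 31 = 37 left.
February 2031 has 28 days (2031 is not a leap year): 37 − 28 = 9 left.
January 2031 has 31 days; 31 − 9 = 22 → January 22, 2031.
Advancing 13 months from January 22, 2031:
month 1 + 13 = 14, which is month 2 of year 2032 → February 2032.
Day 22 is valid in February, giving February 22, 2032.

February 22, 2032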